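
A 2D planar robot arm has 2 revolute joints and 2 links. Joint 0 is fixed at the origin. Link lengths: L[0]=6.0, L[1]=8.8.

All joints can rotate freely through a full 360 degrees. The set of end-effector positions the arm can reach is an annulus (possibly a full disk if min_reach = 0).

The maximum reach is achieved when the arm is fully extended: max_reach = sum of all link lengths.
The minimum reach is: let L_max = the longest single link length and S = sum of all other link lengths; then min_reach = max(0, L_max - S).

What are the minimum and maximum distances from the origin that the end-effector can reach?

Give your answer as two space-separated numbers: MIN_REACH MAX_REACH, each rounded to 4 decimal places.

Answer: 2.8000 14.8000

Derivation:
Link lengths: [6.0, 8.8]
max_reach = 6 + 8.8 = 14.8
L_max = max([6.0, 8.8]) = 8.8
S (sum of others) = 14.8 - 8.8 = 6
min_reach = max(0, 8.8 - 6) = max(0, 2.8) = 2.8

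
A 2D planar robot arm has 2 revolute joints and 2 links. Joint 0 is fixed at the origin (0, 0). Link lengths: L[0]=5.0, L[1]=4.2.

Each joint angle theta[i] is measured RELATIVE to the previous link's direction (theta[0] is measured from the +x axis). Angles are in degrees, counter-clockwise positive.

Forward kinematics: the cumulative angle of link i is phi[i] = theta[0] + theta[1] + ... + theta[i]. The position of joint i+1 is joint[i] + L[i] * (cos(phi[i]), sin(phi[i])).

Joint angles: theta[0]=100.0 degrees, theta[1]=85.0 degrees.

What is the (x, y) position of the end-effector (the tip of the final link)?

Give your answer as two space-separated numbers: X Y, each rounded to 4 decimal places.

Answer: -5.0523 4.5580

Derivation:
joint[0] = (0.0000, 0.0000)  (base)
link 0: phi[0] = 100 = 100 deg
  cos(100 deg) = -0.1736, sin(100 deg) = 0.9848
  joint[1] = (0.0000, 0.0000) + 5 * (-0.1736, 0.9848) = (0.0000 + -0.8682, 0.0000 + 4.9240) = (-0.8682, 4.9240)
link 1: phi[1] = 100 + 85 = 185 deg
  cos(185 deg) = -0.9962, sin(185 deg) = -0.0872
  joint[2] = (-0.8682, 4.9240) + 4.2 * (-0.9962, -0.0872) = (-0.8682 + -4.1840, 4.9240 + -0.3661) = (-5.0523, 4.5580)
End effector: (-5.0523, 4.5580)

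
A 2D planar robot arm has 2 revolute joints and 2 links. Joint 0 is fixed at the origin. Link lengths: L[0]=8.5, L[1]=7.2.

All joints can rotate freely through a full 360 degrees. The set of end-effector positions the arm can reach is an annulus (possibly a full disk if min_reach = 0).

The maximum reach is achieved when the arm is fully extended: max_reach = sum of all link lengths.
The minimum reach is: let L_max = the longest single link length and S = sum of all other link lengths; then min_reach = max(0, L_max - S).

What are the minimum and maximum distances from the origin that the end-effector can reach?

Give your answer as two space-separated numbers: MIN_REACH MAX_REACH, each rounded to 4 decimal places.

Answer: 1.3000 15.7000

Derivation:
Link lengths: [8.5, 7.2]
max_reach = 8.5 + 7.2 = 15.7
L_max = max([8.5, 7.2]) = 8.5
S (sum of others) = 15.7 - 8.5 = 7.2
min_reach = max(0, 8.5 - 7.2) = max(0, 1.3) = 1.3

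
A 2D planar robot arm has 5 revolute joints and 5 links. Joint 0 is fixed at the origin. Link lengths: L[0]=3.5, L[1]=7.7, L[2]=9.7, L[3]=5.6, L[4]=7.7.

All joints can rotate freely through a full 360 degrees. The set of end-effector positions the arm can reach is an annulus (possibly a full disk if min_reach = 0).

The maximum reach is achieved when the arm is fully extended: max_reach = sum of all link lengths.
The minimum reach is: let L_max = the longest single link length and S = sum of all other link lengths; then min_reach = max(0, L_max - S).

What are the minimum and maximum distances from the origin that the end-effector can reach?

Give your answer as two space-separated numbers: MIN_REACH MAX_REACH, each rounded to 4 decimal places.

Answer: 0.0000 34.2000

Derivation:
Link lengths: [3.5, 7.7, 9.7, 5.6, 7.7]
max_reach = 3.5 + 7.7 + 9.7 + 5.6 + 7.7 = 34.2
L_max = max([3.5, 7.7, 9.7, 5.6, 7.7]) = 9.7
S (sum of others) = 34.2 - 9.7 = 24.5
min_reach = max(0, 9.7 - 24.5) = max(0, -14.8) = 0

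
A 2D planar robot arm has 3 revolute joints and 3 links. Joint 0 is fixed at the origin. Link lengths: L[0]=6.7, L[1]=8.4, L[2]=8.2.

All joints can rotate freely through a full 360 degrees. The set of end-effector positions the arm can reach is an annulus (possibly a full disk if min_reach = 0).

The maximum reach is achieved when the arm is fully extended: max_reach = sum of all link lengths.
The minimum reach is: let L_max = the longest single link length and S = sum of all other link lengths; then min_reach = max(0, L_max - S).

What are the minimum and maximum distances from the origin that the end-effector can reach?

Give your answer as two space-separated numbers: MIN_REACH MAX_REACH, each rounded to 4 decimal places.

Link lengths: [6.7, 8.4, 8.2]
max_reach = 6.7 + 8.4 + 8.2 = 23.3
L_max = max([6.7, 8.4, 8.2]) = 8.4
S (sum of others) = 23.3 - 8.4 = 14.9
min_reach = max(0, 8.4 - 14.9) = max(0, -6.5) = 0

Answer: 0.0000 23.3000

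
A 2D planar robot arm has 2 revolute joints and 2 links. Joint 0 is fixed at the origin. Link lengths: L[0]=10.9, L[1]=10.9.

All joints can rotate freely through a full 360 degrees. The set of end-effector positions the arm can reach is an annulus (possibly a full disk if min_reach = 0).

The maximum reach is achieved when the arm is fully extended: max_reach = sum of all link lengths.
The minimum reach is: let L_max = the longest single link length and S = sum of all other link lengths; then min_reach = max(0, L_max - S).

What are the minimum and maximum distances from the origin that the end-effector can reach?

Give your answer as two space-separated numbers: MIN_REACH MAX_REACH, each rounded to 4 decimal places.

Link lengths: [10.9, 10.9]
max_reach = 10.9 + 10.9 = 21.8
L_max = max([10.9, 10.9]) = 10.9
S (sum of others) = 21.8 - 10.9 = 10.9
min_reach = max(0, 10.9 - 10.9) = max(0, 0) = 0

Answer: 0.0000 21.8000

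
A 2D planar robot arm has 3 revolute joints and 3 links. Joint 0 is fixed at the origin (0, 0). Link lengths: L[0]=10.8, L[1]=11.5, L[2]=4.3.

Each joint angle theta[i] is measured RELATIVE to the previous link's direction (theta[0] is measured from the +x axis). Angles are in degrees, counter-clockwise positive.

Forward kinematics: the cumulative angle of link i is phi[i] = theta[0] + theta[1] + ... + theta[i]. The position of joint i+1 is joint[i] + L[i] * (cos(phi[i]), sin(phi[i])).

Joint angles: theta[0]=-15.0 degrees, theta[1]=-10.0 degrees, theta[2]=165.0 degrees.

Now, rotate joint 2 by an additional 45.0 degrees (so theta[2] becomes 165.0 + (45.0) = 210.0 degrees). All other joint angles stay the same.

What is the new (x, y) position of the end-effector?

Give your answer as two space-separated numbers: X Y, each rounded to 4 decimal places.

Answer: 16.5709 -8.0301

Derivation:
joint[0] = (0.0000, 0.0000)  (base)
link 0: phi[0] = -15 = -15 deg
  cos(-15 deg) = 0.9659, sin(-15 deg) = -0.2588
  joint[1] = (0.0000, 0.0000) + 10.8 * (0.9659, -0.2588) = (0.0000 + 10.4320, 0.0000 + -2.7952) = (10.4320, -2.7952)
link 1: phi[1] = -15 + -10 = -25 deg
  cos(-25 deg) = 0.9063, sin(-25 deg) = -0.4226
  joint[2] = (10.4320, -2.7952) + 11.5 * (0.9063, -0.4226) = (10.4320 + 10.4225, -2.7952 + -4.8601) = (20.8545, -7.6554)
link 2: phi[2] = -15 + -10 + 210 = 185 deg
  cos(185 deg) = -0.9962, sin(185 deg) = -0.0872
  joint[3] = (20.8545, -7.6554) + 4.3 * (-0.9962, -0.0872) = (20.8545 + -4.2836, -7.6554 + -0.3748) = (16.5709, -8.0301)
End effector: (16.5709, -8.0301)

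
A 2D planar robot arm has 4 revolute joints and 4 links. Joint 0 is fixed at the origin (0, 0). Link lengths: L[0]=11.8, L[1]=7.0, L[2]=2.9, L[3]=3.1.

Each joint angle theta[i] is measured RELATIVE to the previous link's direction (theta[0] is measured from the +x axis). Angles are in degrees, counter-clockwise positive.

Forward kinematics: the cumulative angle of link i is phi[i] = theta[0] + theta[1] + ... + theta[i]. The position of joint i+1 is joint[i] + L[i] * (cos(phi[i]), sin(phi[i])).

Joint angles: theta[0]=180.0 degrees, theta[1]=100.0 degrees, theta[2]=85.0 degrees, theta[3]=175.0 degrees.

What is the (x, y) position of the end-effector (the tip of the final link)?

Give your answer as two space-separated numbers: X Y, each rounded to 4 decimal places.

joint[0] = (0.0000, 0.0000)  (base)
link 0: phi[0] = 180 = 180 deg
  cos(180 deg) = -1.0000, sin(180 deg) = 0.0000
  joint[1] = (0.0000, 0.0000) + 11.8 * (-1.0000, 0.0000) = (0.0000 + -11.8000, 0.0000 + 0.0000) = (-11.8000, 0.0000)
link 1: phi[1] = 180 + 100 = 280 deg
  cos(280 deg) = 0.1736, sin(280 deg) = -0.9848
  joint[2] = (-11.8000, 0.0000) + 7 * (0.1736, -0.9848) = (-11.8000 + 1.2155, 0.0000 + -6.8937) = (-10.5845, -6.8937)
link 2: phi[2] = 180 + 100 + 85 = 365 deg
  cos(365 deg) = 0.9962, sin(365 deg) = 0.0872
  joint[3] = (-10.5845, -6.8937) + 2.9 * (0.9962, 0.0872) = (-10.5845 + 2.8890, -6.8937 + 0.2528) = (-7.6955, -6.6409)
link 3: phi[3] = 180 + 100 + 85 + 175 = 540 deg
  cos(540 deg) = -1.0000, sin(540 deg) = 0.0000
  joint[4] = (-7.6955, -6.6409) + 3.1 * (-1.0000, 0.0000) = (-7.6955 + -3.1000, -6.6409 + 0.0000) = (-10.7955, -6.6409)
End effector: (-10.7955, -6.6409)

Answer: -10.7955 -6.6409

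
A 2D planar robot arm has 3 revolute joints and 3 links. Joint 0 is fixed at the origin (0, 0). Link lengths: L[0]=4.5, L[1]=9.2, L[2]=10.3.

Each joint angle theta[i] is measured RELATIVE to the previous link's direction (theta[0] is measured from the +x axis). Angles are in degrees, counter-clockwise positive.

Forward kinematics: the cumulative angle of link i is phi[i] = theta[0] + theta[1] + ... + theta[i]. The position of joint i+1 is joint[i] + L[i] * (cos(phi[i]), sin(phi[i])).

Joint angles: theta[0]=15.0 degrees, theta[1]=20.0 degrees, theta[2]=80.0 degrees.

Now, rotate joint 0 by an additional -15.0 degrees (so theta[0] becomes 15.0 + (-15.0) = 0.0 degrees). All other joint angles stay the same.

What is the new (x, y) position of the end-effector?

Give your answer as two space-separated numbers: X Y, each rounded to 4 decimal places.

joint[0] = (0.0000, 0.0000)  (base)
link 0: phi[0] = 0 = 0 deg
  cos(0 deg) = 1.0000, sin(0 deg) = 0.0000
  joint[1] = (0.0000, 0.0000) + 4.5 * (1.0000, 0.0000) = (0.0000 + 4.5000, 0.0000 + 0.0000) = (4.5000, 0.0000)
link 1: phi[1] = 0 + 20 = 20 deg
  cos(20 deg) = 0.9397, sin(20 deg) = 0.3420
  joint[2] = (4.5000, 0.0000) + 9.2 * (0.9397, 0.3420) = (4.5000 + 8.6452, 0.0000 + 3.1466) = (13.1452, 3.1466)
link 2: phi[2] = 0 + 20 + 80 = 100 deg
  cos(100 deg) = -0.1736, sin(100 deg) = 0.9848
  joint[3] = (13.1452, 3.1466) + 10.3 * (-0.1736, 0.9848) = (13.1452 + -1.7886, 3.1466 + 10.1435) = (11.3566, 13.2901)
End effector: (11.3566, 13.2901)

Answer: 11.3566 13.2901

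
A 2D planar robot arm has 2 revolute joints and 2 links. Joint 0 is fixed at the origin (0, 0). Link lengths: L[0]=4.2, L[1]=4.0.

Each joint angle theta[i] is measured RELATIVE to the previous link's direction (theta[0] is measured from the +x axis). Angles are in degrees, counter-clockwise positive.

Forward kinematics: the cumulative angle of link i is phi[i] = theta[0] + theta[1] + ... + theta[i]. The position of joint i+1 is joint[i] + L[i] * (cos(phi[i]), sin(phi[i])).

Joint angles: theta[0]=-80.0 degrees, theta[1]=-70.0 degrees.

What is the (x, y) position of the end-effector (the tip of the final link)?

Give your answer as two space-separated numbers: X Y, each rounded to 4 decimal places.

Answer: -2.7348 -6.1362

Derivation:
joint[0] = (0.0000, 0.0000)  (base)
link 0: phi[0] = -80 = -80 deg
  cos(-80 deg) = 0.1736, sin(-80 deg) = -0.9848
  joint[1] = (0.0000, 0.0000) + 4.2 * (0.1736, -0.9848) = (0.0000 + 0.7293, 0.0000 + -4.1362) = (0.7293, -4.1362)
link 1: phi[1] = -80 + -70 = -150 deg
  cos(-150 deg) = -0.8660, sin(-150 deg) = -0.5000
  joint[2] = (0.7293, -4.1362) + 4 * (-0.8660, -0.5000) = (0.7293 + -3.4641, -4.1362 + -2.0000) = (-2.7348, -6.1362)
End effector: (-2.7348, -6.1362)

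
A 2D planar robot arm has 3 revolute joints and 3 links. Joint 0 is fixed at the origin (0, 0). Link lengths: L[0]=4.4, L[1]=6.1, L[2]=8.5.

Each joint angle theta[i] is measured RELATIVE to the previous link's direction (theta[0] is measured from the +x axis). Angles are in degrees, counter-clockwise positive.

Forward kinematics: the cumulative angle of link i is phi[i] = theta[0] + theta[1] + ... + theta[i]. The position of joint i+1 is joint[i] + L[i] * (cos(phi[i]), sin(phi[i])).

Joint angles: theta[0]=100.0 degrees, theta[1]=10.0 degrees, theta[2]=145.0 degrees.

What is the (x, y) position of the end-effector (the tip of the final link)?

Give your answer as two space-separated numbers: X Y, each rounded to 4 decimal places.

Answer: -5.0503 1.8549

Derivation:
joint[0] = (0.0000, 0.0000)  (base)
link 0: phi[0] = 100 = 100 deg
  cos(100 deg) = -0.1736, sin(100 deg) = 0.9848
  joint[1] = (0.0000, 0.0000) + 4.4 * (-0.1736, 0.9848) = (0.0000 + -0.7641, 0.0000 + 4.3332) = (-0.7641, 4.3332)
link 1: phi[1] = 100 + 10 = 110 deg
  cos(110 deg) = -0.3420, sin(110 deg) = 0.9397
  joint[2] = (-0.7641, 4.3332) + 6.1 * (-0.3420, 0.9397) = (-0.7641 + -2.0863, 4.3332 + 5.7321) = (-2.8504, 10.0653)
link 2: phi[2] = 100 + 10 + 145 = 255 deg
  cos(255 deg) = -0.2588, sin(255 deg) = -0.9659
  joint[3] = (-2.8504, 10.0653) + 8.5 * (-0.2588, -0.9659) = (-2.8504 + -2.2000, 10.0653 + -8.2104) = (-5.0503, 1.8549)
End effector: (-5.0503, 1.8549)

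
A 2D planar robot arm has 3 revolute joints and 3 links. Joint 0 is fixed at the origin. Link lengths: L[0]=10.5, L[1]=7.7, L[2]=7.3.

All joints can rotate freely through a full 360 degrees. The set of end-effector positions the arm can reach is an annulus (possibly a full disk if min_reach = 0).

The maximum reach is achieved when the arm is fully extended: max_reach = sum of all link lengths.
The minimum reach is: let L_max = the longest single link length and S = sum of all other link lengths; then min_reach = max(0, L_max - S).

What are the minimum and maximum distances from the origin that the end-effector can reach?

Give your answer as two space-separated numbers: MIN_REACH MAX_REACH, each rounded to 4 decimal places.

Link lengths: [10.5, 7.7, 7.3]
max_reach = 10.5 + 7.7 + 7.3 = 25.5
L_max = max([10.5, 7.7, 7.3]) = 10.5
S (sum of others) = 25.5 - 10.5 = 15
min_reach = max(0, 10.5 - 15) = max(0, -4.5) = 0

Answer: 0.0000 25.5000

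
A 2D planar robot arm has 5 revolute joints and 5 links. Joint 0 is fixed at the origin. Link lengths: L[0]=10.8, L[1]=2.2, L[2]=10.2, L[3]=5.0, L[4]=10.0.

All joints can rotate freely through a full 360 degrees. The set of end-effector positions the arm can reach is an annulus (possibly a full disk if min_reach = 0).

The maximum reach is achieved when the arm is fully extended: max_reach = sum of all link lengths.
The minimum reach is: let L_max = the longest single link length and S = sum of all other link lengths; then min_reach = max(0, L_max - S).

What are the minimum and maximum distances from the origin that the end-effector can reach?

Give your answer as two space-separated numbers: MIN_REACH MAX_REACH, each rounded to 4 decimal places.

Link lengths: [10.8, 2.2, 10.2, 5.0, 10.0]
max_reach = 10.8 + 2.2 + 10.2 + 5 + 10 = 38.2
L_max = max([10.8, 2.2, 10.2, 5.0, 10.0]) = 10.8
S (sum of others) = 38.2 - 10.8 = 27.4
min_reach = max(0, 10.8 - 27.4) = max(0, -16.6) = 0

Answer: 0.0000 38.2000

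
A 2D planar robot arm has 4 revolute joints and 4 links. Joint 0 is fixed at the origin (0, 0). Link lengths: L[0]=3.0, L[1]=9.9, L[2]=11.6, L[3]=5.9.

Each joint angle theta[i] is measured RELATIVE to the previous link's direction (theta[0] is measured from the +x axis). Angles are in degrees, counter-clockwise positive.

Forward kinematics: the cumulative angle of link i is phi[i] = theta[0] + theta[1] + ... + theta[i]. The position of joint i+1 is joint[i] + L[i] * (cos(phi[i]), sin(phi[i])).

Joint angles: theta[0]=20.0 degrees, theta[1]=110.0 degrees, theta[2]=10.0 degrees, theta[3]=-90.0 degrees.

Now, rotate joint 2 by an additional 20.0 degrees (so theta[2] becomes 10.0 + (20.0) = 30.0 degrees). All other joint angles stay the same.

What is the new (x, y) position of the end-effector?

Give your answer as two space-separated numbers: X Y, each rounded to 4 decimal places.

joint[0] = (0.0000, 0.0000)  (base)
link 0: phi[0] = 20 = 20 deg
  cos(20 deg) = 0.9397, sin(20 deg) = 0.3420
  joint[1] = (0.0000, 0.0000) + 3 * (0.9397, 0.3420) = (0.0000 + 2.8191, 0.0000 + 1.0261) = (2.8191, 1.0261)
link 1: phi[1] = 20 + 110 = 130 deg
  cos(130 deg) = -0.6428, sin(130 deg) = 0.7660
  joint[2] = (2.8191, 1.0261) + 9.9 * (-0.6428, 0.7660) = (2.8191 + -6.3636, 1.0261 + 7.5838) = (-3.5445, 8.6099)
link 2: phi[2] = 20 + 110 + 30 = 160 deg
  cos(160 deg) = -0.9397, sin(160 deg) = 0.3420
  joint[3] = (-3.5445, 8.6099) + 11.6 * (-0.9397, 0.3420) = (-3.5445 + -10.9004, 8.6099 + 3.9674) = (-14.4450, 12.5773)
link 3: phi[3] = 20 + 110 + 30 + -90 = 70 deg
  cos(70 deg) = 0.3420, sin(70 deg) = 0.9397
  joint[4] = (-14.4450, 12.5773) + 5.9 * (0.3420, 0.9397) = (-14.4450 + 2.0179, 12.5773 + 5.5442) = (-12.4270, 18.1215)
End effector: (-12.4270, 18.1215)

Answer: -12.4270 18.1215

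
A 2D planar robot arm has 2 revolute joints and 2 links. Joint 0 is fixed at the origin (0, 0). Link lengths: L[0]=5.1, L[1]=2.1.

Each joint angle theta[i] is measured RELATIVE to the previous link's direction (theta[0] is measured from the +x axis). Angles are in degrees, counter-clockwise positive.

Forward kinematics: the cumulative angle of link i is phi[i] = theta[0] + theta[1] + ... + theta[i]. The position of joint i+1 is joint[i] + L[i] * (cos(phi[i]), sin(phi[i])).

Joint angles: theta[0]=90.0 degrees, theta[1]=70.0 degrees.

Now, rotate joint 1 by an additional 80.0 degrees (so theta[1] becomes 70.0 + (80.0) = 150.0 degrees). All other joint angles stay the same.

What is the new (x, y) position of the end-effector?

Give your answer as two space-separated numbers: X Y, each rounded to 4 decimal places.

joint[0] = (0.0000, 0.0000)  (base)
link 0: phi[0] = 90 = 90 deg
  cos(90 deg) = 0.0000, sin(90 deg) = 1.0000
  joint[1] = (0.0000, 0.0000) + 5.1 * (0.0000, 1.0000) = (0.0000 + 0.0000, 0.0000 + 5.1000) = (0.0000, 5.1000)
link 1: phi[1] = 90 + 150 = 240 deg
  cos(240 deg) = -0.5000, sin(240 deg) = -0.8660
  joint[2] = (0.0000, 5.1000) + 2.1 * (-0.5000, -0.8660) = (0.0000 + -1.0500, 5.1000 + -1.8187) = (-1.0500, 3.2813)
End effector: (-1.0500, 3.2813)

Answer: -1.0500 3.2813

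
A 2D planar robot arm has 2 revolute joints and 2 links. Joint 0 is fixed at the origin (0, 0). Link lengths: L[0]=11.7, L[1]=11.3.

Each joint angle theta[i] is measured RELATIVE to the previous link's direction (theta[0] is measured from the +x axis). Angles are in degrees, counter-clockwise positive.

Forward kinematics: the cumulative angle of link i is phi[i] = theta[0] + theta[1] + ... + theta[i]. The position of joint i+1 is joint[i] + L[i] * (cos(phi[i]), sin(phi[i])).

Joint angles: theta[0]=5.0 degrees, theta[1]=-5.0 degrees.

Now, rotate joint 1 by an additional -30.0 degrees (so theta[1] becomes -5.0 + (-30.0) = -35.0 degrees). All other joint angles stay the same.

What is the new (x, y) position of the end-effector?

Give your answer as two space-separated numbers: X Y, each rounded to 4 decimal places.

joint[0] = (0.0000, 0.0000)  (base)
link 0: phi[0] = 5 = 5 deg
  cos(5 deg) = 0.9962, sin(5 deg) = 0.0872
  joint[1] = (0.0000, 0.0000) + 11.7 * (0.9962, 0.0872) = (0.0000 + 11.6555, 0.0000 + 1.0197) = (11.6555, 1.0197)
link 1: phi[1] = 5 + -35 = -30 deg
  cos(-30 deg) = 0.8660, sin(-30 deg) = -0.5000
  joint[2] = (11.6555, 1.0197) + 11.3 * (0.8660, -0.5000) = (11.6555 + 9.7861, 1.0197 + -5.6500) = (21.4416, -4.6303)
End effector: (21.4416, -4.6303)

Answer: 21.4416 -4.6303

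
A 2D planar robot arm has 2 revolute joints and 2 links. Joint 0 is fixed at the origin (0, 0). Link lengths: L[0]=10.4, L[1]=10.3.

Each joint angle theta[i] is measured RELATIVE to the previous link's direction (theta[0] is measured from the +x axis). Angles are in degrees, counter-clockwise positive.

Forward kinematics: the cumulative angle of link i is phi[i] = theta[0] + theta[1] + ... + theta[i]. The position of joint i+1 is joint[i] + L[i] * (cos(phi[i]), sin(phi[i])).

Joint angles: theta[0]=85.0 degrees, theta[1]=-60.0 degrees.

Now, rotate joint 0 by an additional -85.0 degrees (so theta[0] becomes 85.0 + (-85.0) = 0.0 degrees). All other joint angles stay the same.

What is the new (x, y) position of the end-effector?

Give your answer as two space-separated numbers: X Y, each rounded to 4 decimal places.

joint[0] = (0.0000, 0.0000)  (base)
link 0: phi[0] = 0 = 0 deg
  cos(0 deg) = 1.0000, sin(0 deg) = 0.0000
  joint[1] = (0.0000, 0.0000) + 10.4 * (1.0000, 0.0000) = (0.0000 + 10.4000, 0.0000 + 0.0000) = (10.4000, 0.0000)
link 1: phi[1] = 0 + -60 = -60 deg
  cos(-60 deg) = 0.5000, sin(-60 deg) = -0.8660
  joint[2] = (10.4000, 0.0000) + 10.3 * (0.5000, -0.8660) = (10.4000 + 5.1500, 0.0000 + -8.9201) = (15.5500, -8.9201)
End effector: (15.5500, -8.9201)

Answer: 15.5500 -8.9201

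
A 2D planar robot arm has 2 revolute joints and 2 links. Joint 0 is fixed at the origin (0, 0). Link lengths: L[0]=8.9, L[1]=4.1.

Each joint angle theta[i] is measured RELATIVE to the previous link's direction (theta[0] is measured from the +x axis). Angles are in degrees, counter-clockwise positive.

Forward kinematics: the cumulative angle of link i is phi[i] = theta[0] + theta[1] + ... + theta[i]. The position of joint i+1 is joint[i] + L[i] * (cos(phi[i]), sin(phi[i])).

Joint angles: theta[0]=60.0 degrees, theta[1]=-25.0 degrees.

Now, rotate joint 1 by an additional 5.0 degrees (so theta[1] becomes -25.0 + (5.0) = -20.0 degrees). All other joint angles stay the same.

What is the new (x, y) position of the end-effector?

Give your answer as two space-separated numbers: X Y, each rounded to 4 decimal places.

joint[0] = (0.0000, 0.0000)  (base)
link 0: phi[0] = 60 = 60 deg
  cos(60 deg) = 0.5000, sin(60 deg) = 0.8660
  joint[1] = (0.0000, 0.0000) + 8.9 * (0.5000, 0.8660) = (0.0000 + 4.4500, 0.0000 + 7.7076) = (4.4500, 7.7076)
link 1: phi[1] = 60 + -20 = 40 deg
  cos(40 deg) = 0.7660, sin(40 deg) = 0.6428
  joint[2] = (4.4500, 7.7076) + 4.1 * (0.7660, 0.6428) = (4.4500 + 3.1408, 7.7076 + 2.6354) = (7.5908, 10.3431)
End effector: (7.5908, 10.3431)

Answer: 7.5908 10.3431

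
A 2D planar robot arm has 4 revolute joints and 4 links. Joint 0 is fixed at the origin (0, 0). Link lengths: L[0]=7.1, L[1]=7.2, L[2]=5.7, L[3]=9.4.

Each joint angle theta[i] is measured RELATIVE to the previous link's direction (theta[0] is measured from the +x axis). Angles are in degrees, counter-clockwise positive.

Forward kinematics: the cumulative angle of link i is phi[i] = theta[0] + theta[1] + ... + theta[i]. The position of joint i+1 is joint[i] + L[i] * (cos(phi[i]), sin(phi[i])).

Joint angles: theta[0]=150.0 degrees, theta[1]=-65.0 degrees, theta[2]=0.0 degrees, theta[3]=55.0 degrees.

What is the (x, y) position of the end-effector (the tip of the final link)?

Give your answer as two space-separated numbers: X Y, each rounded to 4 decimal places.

joint[0] = (0.0000, 0.0000)  (base)
link 0: phi[0] = 150 = 150 deg
  cos(150 deg) = -0.8660, sin(150 deg) = 0.5000
  joint[1] = (0.0000, 0.0000) + 7.1 * (-0.8660, 0.5000) = (0.0000 + -6.1488, 0.0000 + 3.5500) = (-6.1488, 3.5500)
link 1: phi[1] = 150 + -65 = 85 deg
  cos(85 deg) = 0.0872, sin(85 deg) = 0.9962
  joint[2] = (-6.1488, 3.5500) + 7.2 * (0.0872, 0.9962) = (-6.1488 + 0.6275, 3.5500 + 7.1726) = (-5.5213, 10.7226)
link 2: phi[2] = 150 + -65 + 0 = 85 deg
  cos(85 deg) = 0.0872, sin(85 deg) = 0.9962
  joint[3] = (-5.5213, 10.7226) + 5.7 * (0.0872, 0.9962) = (-5.5213 + 0.4968, 10.7226 + 5.6783) = (-5.0245, 16.4009)
link 3: phi[3] = 150 + -65 + 0 + 55 = 140 deg
  cos(140 deg) = -0.7660, sin(140 deg) = 0.6428
  joint[4] = (-5.0245, 16.4009) + 9.4 * (-0.7660, 0.6428) = (-5.0245 + -7.2008, 16.4009 + 6.0422) = (-12.2253, 22.4431)
End effector: (-12.2253, 22.4431)

Answer: -12.2253 22.4431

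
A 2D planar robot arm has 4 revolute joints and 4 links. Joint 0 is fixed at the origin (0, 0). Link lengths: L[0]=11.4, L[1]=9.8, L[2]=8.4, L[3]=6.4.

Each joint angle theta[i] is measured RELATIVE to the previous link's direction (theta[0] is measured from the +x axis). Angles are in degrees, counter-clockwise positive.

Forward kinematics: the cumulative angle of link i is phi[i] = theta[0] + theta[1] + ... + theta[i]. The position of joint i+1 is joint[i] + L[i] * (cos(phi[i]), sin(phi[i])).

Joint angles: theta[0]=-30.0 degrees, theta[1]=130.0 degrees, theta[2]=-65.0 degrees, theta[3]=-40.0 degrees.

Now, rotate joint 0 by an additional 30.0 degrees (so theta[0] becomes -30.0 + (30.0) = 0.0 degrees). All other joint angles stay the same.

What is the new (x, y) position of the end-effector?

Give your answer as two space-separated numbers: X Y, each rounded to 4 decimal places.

joint[0] = (0.0000, 0.0000)  (base)
link 0: phi[0] = 0 = 0 deg
  cos(0 deg) = 1.0000, sin(0 deg) = 0.0000
  joint[1] = (0.0000, 0.0000) + 11.4 * (1.0000, 0.0000) = (0.0000 + 11.4000, 0.0000 + 0.0000) = (11.4000, 0.0000)
link 1: phi[1] = 0 + 130 = 130 deg
  cos(130 deg) = -0.6428, sin(130 deg) = 0.7660
  joint[2] = (11.4000, 0.0000) + 9.8 * (-0.6428, 0.7660) = (11.4000 + -6.2993, 0.0000 + 7.5072) = (5.1007, 7.5072)
link 2: phi[2] = 0 + 130 + -65 = 65 deg
  cos(65 deg) = 0.4226, sin(65 deg) = 0.9063
  joint[3] = (5.1007, 7.5072) + 8.4 * (0.4226, 0.9063) = (5.1007 + 3.5500, 7.5072 + 7.6130) = (8.6507, 15.1202)
link 3: phi[3] = 0 + 130 + -65 + -40 = 25 deg
  cos(25 deg) = 0.9063, sin(25 deg) = 0.4226
  joint[4] = (8.6507, 15.1202) + 6.4 * (0.9063, 0.4226) = (8.6507 + 5.8004, 15.1202 + 2.7048) = (14.4510, 17.8250)
End effector: (14.4510, 17.8250)

Answer: 14.4510 17.8250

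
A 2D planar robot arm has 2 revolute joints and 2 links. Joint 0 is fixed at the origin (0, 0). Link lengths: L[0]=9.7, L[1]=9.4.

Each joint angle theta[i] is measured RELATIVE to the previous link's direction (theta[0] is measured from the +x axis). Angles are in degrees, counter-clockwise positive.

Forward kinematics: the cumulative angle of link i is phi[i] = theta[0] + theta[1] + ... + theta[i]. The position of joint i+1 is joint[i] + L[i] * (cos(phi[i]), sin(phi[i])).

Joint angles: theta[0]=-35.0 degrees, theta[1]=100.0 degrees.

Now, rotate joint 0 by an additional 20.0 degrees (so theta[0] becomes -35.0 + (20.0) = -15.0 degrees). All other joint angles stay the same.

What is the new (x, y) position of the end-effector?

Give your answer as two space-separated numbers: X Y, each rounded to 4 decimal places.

Answer: 10.1887 6.8537

Derivation:
joint[0] = (0.0000, 0.0000)  (base)
link 0: phi[0] = -15 = -15 deg
  cos(-15 deg) = 0.9659, sin(-15 deg) = -0.2588
  joint[1] = (0.0000, 0.0000) + 9.7 * (0.9659, -0.2588) = (0.0000 + 9.3695, 0.0000 + -2.5105) = (9.3695, -2.5105)
link 1: phi[1] = -15 + 100 = 85 deg
  cos(85 deg) = 0.0872, sin(85 deg) = 0.9962
  joint[2] = (9.3695, -2.5105) + 9.4 * (0.0872, 0.9962) = (9.3695 + 0.8193, -2.5105 + 9.3642) = (10.1887, 6.8537)
End effector: (10.1887, 6.8537)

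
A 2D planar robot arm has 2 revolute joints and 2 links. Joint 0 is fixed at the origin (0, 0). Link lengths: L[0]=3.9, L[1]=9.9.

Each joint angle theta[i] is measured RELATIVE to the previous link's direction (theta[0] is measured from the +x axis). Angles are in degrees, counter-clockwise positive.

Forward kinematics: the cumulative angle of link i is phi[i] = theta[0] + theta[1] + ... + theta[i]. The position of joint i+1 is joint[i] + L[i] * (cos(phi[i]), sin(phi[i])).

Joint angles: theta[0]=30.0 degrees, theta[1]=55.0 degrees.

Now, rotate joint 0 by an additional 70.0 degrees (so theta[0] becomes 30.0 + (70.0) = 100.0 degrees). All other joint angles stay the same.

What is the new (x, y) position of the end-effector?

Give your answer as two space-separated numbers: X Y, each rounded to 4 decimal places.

joint[0] = (0.0000, 0.0000)  (base)
link 0: phi[0] = 100 = 100 deg
  cos(100 deg) = -0.1736, sin(100 deg) = 0.9848
  joint[1] = (0.0000, 0.0000) + 3.9 * (-0.1736, 0.9848) = (0.0000 + -0.6772, 0.0000 + 3.8408) = (-0.6772, 3.8408)
link 1: phi[1] = 100 + 55 = 155 deg
  cos(155 deg) = -0.9063, sin(155 deg) = 0.4226
  joint[2] = (-0.6772, 3.8408) + 9.9 * (-0.9063, 0.4226) = (-0.6772 + -8.9724, 3.8408 + 4.1839) = (-9.6497, 8.0247)
End effector: (-9.6497, 8.0247)

Answer: -9.6497 8.0247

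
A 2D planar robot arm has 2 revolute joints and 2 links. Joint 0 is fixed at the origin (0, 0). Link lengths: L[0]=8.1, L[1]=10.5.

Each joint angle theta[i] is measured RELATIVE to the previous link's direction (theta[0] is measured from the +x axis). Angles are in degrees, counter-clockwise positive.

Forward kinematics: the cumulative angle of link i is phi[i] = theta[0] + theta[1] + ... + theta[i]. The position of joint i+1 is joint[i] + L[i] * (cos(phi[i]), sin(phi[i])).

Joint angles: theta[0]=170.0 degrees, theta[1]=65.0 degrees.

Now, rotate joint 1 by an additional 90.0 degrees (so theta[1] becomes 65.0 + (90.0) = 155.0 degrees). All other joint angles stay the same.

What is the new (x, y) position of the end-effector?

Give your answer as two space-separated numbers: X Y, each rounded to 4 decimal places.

joint[0] = (0.0000, 0.0000)  (base)
link 0: phi[0] = 170 = 170 deg
  cos(170 deg) = -0.9848, sin(170 deg) = 0.1736
  joint[1] = (0.0000, 0.0000) + 8.1 * (-0.9848, 0.1736) = (0.0000 + -7.9769, 0.0000 + 1.4066) = (-7.9769, 1.4066)
link 1: phi[1] = 170 + 155 = 325 deg
  cos(325 deg) = 0.8192, sin(325 deg) = -0.5736
  joint[2] = (-7.9769, 1.4066) + 10.5 * (0.8192, -0.5736) = (-7.9769 + 8.6011, 1.4066 + -6.0226) = (0.6242, -4.6160)
End effector: (0.6242, -4.6160)

Answer: 0.6242 -4.6160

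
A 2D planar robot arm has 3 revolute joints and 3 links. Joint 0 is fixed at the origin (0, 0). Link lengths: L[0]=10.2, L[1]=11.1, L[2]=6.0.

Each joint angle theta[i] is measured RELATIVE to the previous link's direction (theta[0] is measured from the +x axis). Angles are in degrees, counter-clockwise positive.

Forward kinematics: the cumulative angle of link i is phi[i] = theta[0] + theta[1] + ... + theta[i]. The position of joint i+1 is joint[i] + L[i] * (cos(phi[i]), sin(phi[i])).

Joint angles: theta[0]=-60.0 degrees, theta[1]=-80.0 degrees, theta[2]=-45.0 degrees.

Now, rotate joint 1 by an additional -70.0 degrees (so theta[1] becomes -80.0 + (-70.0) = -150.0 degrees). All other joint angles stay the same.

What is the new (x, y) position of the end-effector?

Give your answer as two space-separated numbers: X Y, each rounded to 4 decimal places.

Answer: -6.0658 2.5121

Derivation:
joint[0] = (0.0000, 0.0000)  (base)
link 0: phi[0] = -60 = -60 deg
  cos(-60 deg) = 0.5000, sin(-60 deg) = -0.8660
  joint[1] = (0.0000, 0.0000) + 10.2 * (0.5000, -0.8660) = (0.0000 + 5.1000, 0.0000 + -8.8335) = (5.1000, -8.8335)
link 1: phi[1] = -60 + -150 = -210 deg
  cos(-210 deg) = -0.8660, sin(-210 deg) = 0.5000
  joint[2] = (5.1000, -8.8335) + 11.1 * (-0.8660, 0.5000) = (5.1000 + -9.6129, -8.8335 + 5.5500) = (-4.5129, -3.2835)
link 2: phi[2] = -60 + -150 + -45 = -255 deg
  cos(-255 deg) = -0.2588, sin(-255 deg) = 0.9659
  joint[3] = (-4.5129, -3.2835) + 6 * (-0.2588, 0.9659) = (-4.5129 + -1.5529, -3.2835 + 5.7956) = (-6.0658, 2.5121)
End effector: (-6.0658, 2.5121)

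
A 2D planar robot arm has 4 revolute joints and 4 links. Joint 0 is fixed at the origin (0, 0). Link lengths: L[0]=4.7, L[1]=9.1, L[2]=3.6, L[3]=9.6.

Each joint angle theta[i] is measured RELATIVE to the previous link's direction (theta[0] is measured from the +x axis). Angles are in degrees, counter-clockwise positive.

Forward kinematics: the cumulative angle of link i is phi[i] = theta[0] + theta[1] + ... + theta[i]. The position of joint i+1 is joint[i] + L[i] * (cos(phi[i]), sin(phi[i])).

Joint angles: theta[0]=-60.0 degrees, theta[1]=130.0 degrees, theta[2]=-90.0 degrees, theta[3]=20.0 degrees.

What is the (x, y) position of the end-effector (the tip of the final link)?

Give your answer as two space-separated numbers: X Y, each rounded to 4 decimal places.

Answer: 18.4453 3.2496

Derivation:
joint[0] = (0.0000, 0.0000)  (base)
link 0: phi[0] = -60 = -60 deg
  cos(-60 deg) = 0.5000, sin(-60 deg) = -0.8660
  joint[1] = (0.0000, 0.0000) + 4.7 * (0.5000, -0.8660) = (0.0000 + 2.3500, 0.0000 + -4.0703) = (2.3500, -4.0703)
link 1: phi[1] = -60 + 130 = 70 deg
  cos(70 deg) = 0.3420, sin(70 deg) = 0.9397
  joint[2] = (2.3500, -4.0703) + 9.1 * (0.3420, 0.9397) = (2.3500 + 3.1124, -4.0703 + 8.5512) = (5.4624, 4.4809)
link 2: phi[2] = -60 + 130 + -90 = -20 deg
  cos(-20 deg) = 0.9397, sin(-20 deg) = -0.3420
  joint[3] = (5.4624, 4.4809) + 3.6 * (0.9397, -0.3420) = (5.4624 + 3.3829, 4.4809 + -1.2313) = (8.8453, 3.2496)
link 3: phi[3] = -60 + 130 + -90 + 20 = 0 deg
  cos(0 deg) = 1.0000, sin(0 deg) = 0.0000
  joint[4] = (8.8453, 3.2496) + 9.6 * (1.0000, 0.0000) = (8.8453 + 9.6000, 3.2496 + 0.0000) = (18.4453, 3.2496)
End effector: (18.4453, 3.2496)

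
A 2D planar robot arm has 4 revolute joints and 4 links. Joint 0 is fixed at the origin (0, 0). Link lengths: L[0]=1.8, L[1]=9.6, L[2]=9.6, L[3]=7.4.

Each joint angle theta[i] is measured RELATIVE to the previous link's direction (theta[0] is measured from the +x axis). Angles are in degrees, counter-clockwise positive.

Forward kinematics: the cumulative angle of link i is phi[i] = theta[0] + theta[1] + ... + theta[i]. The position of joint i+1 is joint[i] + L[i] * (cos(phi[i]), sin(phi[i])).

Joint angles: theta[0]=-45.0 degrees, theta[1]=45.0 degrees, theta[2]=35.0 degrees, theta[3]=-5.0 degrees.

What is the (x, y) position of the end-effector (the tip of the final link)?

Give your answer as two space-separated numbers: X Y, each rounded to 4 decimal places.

joint[0] = (0.0000, 0.0000)  (base)
link 0: phi[0] = -45 = -45 deg
  cos(-45 deg) = 0.7071, sin(-45 deg) = -0.7071
  joint[1] = (0.0000, 0.0000) + 1.8 * (0.7071, -0.7071) = (0.0000 + 1.2728, 0.0000 + -1.2728) = (1.2728, -1.2728)
link 1: phi[1] = -45 + 45 = 0 deg
  cos(0 deg) = 1.0000, sin(0 deg) = 0.0000
  joint[2] = (1.2728, -1.2728) + 9.6 * (1.0000, 0.0000) = (1.2728 + 9.6000, -1.2728 + 0.0000) = (10.8728, -1.2728)
link 2: phi[2] = -45 + 45 + 35 = 35 deg
  cos(35 deg) = 0.8192, sin(35 deg) = 0.5736
  joint[3] = (10.8728, -1.2728) + 9.6 * (0.8192, 0.5736) = (10.8728 + 7.8639, -1.2728 + 5.5063) = (18.7367, 4.2335)
link 3: phi[3] = -45 + 45 + 35 + -5 = 30 deg
  cos(30 deg) = 0.8660, sin(30 deg) = 0.5000
  joint[4] = (18.7367, 4.2335) + 7.4 * (0.8660, 0.5000) = (18.7367 + 6.4086, 4.2335 + 3.7000) = (25.1452, 7.9335)
End effector: (25.1452, 7.9335)

Answer: 25.1452 7.9335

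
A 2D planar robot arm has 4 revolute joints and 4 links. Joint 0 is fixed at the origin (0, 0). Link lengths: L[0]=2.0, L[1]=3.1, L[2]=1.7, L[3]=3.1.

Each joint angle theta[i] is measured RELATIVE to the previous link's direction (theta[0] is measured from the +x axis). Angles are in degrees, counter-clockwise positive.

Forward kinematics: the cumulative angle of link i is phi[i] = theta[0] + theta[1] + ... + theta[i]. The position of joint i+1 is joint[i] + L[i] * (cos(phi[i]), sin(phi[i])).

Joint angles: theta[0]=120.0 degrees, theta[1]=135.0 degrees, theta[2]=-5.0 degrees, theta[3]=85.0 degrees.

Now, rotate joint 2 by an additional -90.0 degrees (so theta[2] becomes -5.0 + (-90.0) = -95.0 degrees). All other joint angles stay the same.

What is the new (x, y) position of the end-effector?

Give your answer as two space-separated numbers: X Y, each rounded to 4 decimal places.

joint[0] = (0.0000, 0.0000)  (base)
link 0: phi[0] = 120 = 120 deg
  cos(120 deg) = -0.5000, sin(120 deg) = 0.8660
  joint[1] = (0.0000, 0.0000) + 2 * (-0.5000, 0.8660) = (0.0000 + -1.0000, 0.0000 + 1.7321) = (-1.0000, 1.7321)
link 1: phi[1] = 120 + 135 = 255 deg
  cos(255 deg) = -0.2588, sin(255 deg) = -0.9659
  joint[2] = (-1.0000, 1.7321) + 3.1 * (-0.2588, -0.9659) = (-1.0000 + -0.8023, 1.7321 + -2.9944) = (-1.8023, -1.2623)
link 2: phi[2] = 120 + 135 + -95 = 160 deg
  cos(160 deg) = -0.9397, sin(160 deg) = 0.3420
  joint[3] = (-1.8023, -1.2623) + 1.7 * (-0.9397, 0.3420) = (-1.8023 + -1.5975, -1.2623 + 0.5814) = (-3.3998, -0.6809)
link 3: phi[3] = 120 + 135 + -95 + 85 = 245 deg
  cos(245 deg) = -0.4226, sin(245 deg) = -0.9063
  joint[4] = (-3.3998, -0.6809) + 3.1 * (-0.4226, -0.9063) = (-3.3998 + -1.3101, -0.6809 + -2.8096) = (-4.7099, -3.4904)
End effector: (-4.7099, -3.4904)

Answer: -4.7099 -3.4904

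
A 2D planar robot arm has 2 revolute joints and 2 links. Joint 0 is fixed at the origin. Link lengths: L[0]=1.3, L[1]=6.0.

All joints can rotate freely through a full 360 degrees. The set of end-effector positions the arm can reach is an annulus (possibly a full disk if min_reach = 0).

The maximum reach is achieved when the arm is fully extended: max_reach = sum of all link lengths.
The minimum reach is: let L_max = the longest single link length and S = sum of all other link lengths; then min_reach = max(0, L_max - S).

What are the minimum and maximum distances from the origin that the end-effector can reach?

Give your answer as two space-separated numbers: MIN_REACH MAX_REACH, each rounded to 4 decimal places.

Answer: 4.7000 7.3000

Derivation:
Link lengths: [1.3, 6.0]
max_reach = 1.3 + 6 = 7.3
L_max = max([1.3, 6.0]) = 6
S (sum of others) = 7.3 - 6 = 1.3
min_reach = max(0, 6 - 1.3) = max(0, 4.7) = 4.7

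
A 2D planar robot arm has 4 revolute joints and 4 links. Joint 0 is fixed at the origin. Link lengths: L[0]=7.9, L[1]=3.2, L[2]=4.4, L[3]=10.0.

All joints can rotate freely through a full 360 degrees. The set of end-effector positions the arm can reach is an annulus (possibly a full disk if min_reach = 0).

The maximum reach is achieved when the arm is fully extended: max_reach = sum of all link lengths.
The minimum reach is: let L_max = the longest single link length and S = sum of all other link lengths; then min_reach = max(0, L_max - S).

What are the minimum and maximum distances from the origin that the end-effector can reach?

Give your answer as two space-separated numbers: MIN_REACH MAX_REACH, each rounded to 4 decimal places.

Answer: 0.0000 25.5000

Derivation:
Link lengths: [7.9, 3.2, 4.4, 10.0]
max_reach = 7.9 + 3.2 + 4.4 + 10 = 25.5
L_max = max([7.9, 3.2, 4.4, 10.0]) = 10
S (sum of others) = 25.5 - 10 = 15.5
min_reach = max(0, 10 - 15.5) = max(0, -5.5) = 0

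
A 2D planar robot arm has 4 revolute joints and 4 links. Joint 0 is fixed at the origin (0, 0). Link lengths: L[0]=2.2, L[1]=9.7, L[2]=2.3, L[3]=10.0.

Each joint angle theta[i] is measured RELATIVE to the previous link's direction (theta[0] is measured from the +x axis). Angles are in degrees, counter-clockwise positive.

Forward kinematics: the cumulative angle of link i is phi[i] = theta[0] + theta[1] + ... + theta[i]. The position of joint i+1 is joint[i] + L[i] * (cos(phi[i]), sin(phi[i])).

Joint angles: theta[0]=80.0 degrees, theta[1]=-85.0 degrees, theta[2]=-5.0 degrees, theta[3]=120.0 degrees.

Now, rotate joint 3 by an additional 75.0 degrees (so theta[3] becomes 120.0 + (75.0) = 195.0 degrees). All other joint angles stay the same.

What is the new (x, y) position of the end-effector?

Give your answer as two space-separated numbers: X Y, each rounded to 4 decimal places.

Answer: 2.3482 0.0502

Derivation:
joint[0] = (0.0000, 0.0000)  (base)
link 0: phi[0] = 80 = 80 deg
  cos(80 deg) = 0.1736, sin(80 deg) = 0.9848
  joint[1] = (0.0000, 0.0000) + 2.2 * (0.1736, 0.9848) = (0.0000 + 0.3820, 0.0000 + 2.1666) = (0.3820, 2.1666)
link 1: phi[1] = 80 + -85 = -5 deg
  cos(-5 deg) = 0.9962, sin(-5 deg) = -0.0872
  joint[2] = (0.3820, 2.1666) + 9.7 * (0.9962, -0.0872) = (0.3820 + 9.6631, 2.1666 + -0.8454) = (10.0451, 1.3212)
link 2: phi[2] = 80 + -85 + -5 = -10 deg
  cos(-10 deg) = 0.9848, sin(-10 deg) = -0.1736
  joint[3] = (10.0451, 1.3212) + 2.3 * (0.9848, -0.1736) = (10.0451 + 2.2651, 1.3212 + -0.3994) = (12.3102, 0.9218)
link 3: phi[3] = 80 + -85 + -5 + 195 = 185 deg
  cos(185 deg) = -0.9962, sin(185 deg) = -0.0872
  joint[4] = (12.3102, 0.9218) + 10 * (-0.9962, -0.0872) = (12.3102 + -9.9619, 0.9218 + -0.8716) = (2.3482, 0.0502)
End effector: (2.3482, 0.0502)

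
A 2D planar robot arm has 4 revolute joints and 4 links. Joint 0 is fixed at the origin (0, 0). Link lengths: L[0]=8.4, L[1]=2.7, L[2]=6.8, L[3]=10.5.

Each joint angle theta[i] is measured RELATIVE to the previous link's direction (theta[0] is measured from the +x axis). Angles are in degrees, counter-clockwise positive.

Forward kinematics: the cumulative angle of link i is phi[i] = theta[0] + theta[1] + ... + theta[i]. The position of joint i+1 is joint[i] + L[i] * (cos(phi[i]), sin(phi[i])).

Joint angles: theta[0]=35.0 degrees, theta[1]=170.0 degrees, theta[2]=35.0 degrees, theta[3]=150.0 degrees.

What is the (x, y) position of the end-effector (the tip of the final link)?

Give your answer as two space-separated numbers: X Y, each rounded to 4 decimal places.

Answer: 10.1271 3.0380

Derivation:
joint[0] = (0.0000, 0.0000)  (base)
link 0: phi[0] = 35 = 35 deg
  cos(35 deg) = 0.8192, sin(35 deg) = 0.5736
  joint[1] = (0.0000, 0.0000) + 8.4 * (0.8192, 0.5736) = (0.0000 + 6.8809, 0.0000 + 4.8180) = (6.8809, 4.8180)
link 1: phi[1] = 35 + 170 = 205 deg
  cos(205 deg) = -0.9063, sin(205 deg) = -0.4226
  joint[2] = (6.8809, 4.8180) + 2.7 * (-0.9063, -0.4226) = (6.8809 + -2.4470, 4.8180 + -1.1411) = (4.4338, 3.6770)
link 2: phi[2] = 35 + 170 + 35 = 240 deg
  cos(240 deg) = -0.5000, sin(240 deg) = -0.8660
  joint[3] = (4.4338, 3.6770) + 6.8 * (-0.5000, -0.8660) = (4.4338 + -3.4000, 3.6770 + -5.8890) = (1.0338, -2.2120)
link 3: phi[3] = 35 + 170 + 35 + 150 = 390 deg
  cos(390 deg) = 0.8660, sin(390 deg) = 0.5000
  joint[4] = (1.0338, -2.2120) + 10.5 * (0.8660, 0.5000) = (1.0338 + 9.0933, -2.2120 + 5.2500) = (10.1271, 3.0380)
End effector: (10.1271, 3.0380)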